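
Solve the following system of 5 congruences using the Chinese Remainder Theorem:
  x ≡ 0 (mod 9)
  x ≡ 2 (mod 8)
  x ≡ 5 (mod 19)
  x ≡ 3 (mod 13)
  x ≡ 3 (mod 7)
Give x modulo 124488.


Product of moduli M = 9 · 8 · 19 · 13 · 7 = 124488.
Merge one congruence at a time:
  Start: x ≡ 0 (mod 9).
  Combine with x ≡ 2 (mod 8); new modulus lcm = 72.
    Write x = 0 + 9·t and substitute into x ≡ 2 (mod 8): 9·t ≡ 2 − 0 = 2 (mod 8).
    Reduce coefficients mod 8: 1·t ≡ 2 (mod 8).
    So t ≡ 2 (mod 8).
    Then x = 0 + 9·2 = 18, valid modulo lcm(9, 8) = 72: x ≡ 18 (mod 72).
  Combine with x ≡ 5 (mod 19); new modulus lcm = 1368.
    Write x = 18 + 72·t and substitute into x ≡ 5 (mod 19): 72·t ≡ 5 − 18 = -13 (mod 19).
    Reduce coefficients mod 19: 15·t ≡ 6 (mod 19).
    The inverse of 15 mod 19 is 14 (since 15·14 = 210 = 11·19 + 1), so t ≡ 14·6 = 84 ≡ 8 (mod 19).
    Then x = 18 + 72·8 = 594, valid modulo lcm(72, 19) = 1368: x ≡ 594 (mod 1368).
  Combine with x ≡ 3 (mod 13); new modulus lcm = 17784.
    Write x = 594 + 1368·t and substitute into x ≡ 3 (mod 13): 1368·t ≡ 3 − 594 = -591 (mod 13).
    Reduce coefficients mod 13: 3·t ≡ 7 (mod 13).
    The inverse of 3 mod 13 is 9 (since 3·9 = 27 = 2·13 + 1), so t ≡ 9·7 = 63 ≡ 11 (mod 13).
    Then x = 594 + 1368·11 = 15642, valid modulo lcm(1368, 13) = 17784: x ≡ 15642 (mod 17784).
  Combine with x ≡ 3 (mod 7); new modulus lcm = 124488.
    Write x = 15642 + 17784·t and substitute into x ≡ 3 (mod 7): 17784·t ≡ 3 − 15642 = -15639 (mod 7).
    Reduce coefficients mod 7: 4·t ≡ 6 (mod 7).
    The inverse of 4 mod 7 is 2 (since 4·2 = 8 = 1·7 + 1), so t ≡ 2·6 = 12 ≡ 5 (mod 7).
    Then x = 15642 + 17784·5 = 104562, valid modulo lcm(17784, 7) = 124488: x ≡ 104562 (mod 124488).
Verify against each original: 104562 mod 9 = 0, 104562 mod 8 = 2, 104562 mod 19 = 5, 104562 mod 13 = 3, 104562 mod 7 = 3.

x ≡ 104562 (mod 124488).


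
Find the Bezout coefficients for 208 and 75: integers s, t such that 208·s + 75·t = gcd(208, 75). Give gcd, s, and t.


Euclidean algorithm on (208, 75) — divide until remainder is 0:
  208 = 2 · 75 + 58
  75 = 1 · 58 + 17
  58 = 3 · 17 + 7
  17 = 2 · 7 + 3
  7 = 2 · 3 + 1
  3 = 3 · 1 + 0
gcd(208, 75) = 1.
Track Bezout coefficients alongside the remainders: start with r₀ = 208 = a·1 + b·0 (s = 1, t = 0) and r₁ = 75 = a·0 + b·1 (s = 0, t = 1); each new remainder r_{k+1} = r_{k-1} − q_k·r_k inherits s_{k+1} = s_{k-1} − q_k·s_k, t_{k+1} = t_{k-1} − q_k·t_k, so r_k = a·s_k + b·t_k at every step:
  q = 2: r = 58, s = 1 − 2·0 = 1, t = 0 − 2·1 = -2  (check: 208·1 + 75·(-2) = 58)
  q = 1: r = 17, s = 0 − 1·1 = -1, t = 1 − 1·(-2) = 3  (check: 208·(-1) + 75·3 = 17)
  q = 3: r = 7, s = 1 − 3·(-1) = 4, t = -2 − 3·3 = -11  (check: 208·4 + 75·(-11) = 7)
  q = 2: r = 3, s = -1 − 2·4 = -9, t = 3 − 2·(-11) = 25  (check: 208·(-9) + 75·25 = 3)
  q = 2: r = 1, s = 4 − 2·(-9) = 22, t = -11 − 2·25 = -61  (check: 208·22 + 75·(-61) = 1)
The row with r = 1 (the gcd) gives the Bezout coefficients s = 22, t = -61.
Result: 208 · (22) + 75 · (-61) = 1.

gcd(208, 75) = 1; s = 22, t = -61 (check: 208·22 + 75·(-61) = 1).


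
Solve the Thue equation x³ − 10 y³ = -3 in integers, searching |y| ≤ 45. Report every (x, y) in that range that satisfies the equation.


The equation is x³ - 10y³ = -3. For fixed y, x³ = 10·y³ − 3, so a solution requires the RHS to be a perfect cube.
Strategy: iterate y from -45 to 45, compute RHS = 10·y³ − 3, and check whether it is a (positive or negative) perfect cube.
Check small values of y:
  y = 0: RHS = -3 is not a perfect cube.
  y = 1: RHS = 7 is not a perfect cube.
  y = -1: RHS = -13 is not a perfect cube.
  y = 2: RHS = 77 is not a perfect cube.
  y = -2: RHS = -83 is not a perfect cube.
  y = 3: RHS = 267 is not a perfect cube.
  y = -3: RHS = -273 is not a perfect cube.
Continuing the search up to |y| = 45 finds no solutions either.
No (x, y) in the scanned range satisfies the equation.

No integer solutions with |y| ≤ 45.


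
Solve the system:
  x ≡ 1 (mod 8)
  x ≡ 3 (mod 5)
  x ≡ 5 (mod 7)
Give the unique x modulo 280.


Moduli 8, 5, 7 are pairwise coprime; by CRT there is a unique solution modulo M = 8 · 5 · 7 = 280.
Solve pairwise, accumulating the modulus:
  Start with x ≡ 1 (mod 8).
  Combine with x ≡ 3 (mod 5): since gcd(8, 5) = 1, we get a unique residue mod 40.
    Write x = 1 + 8·t and substitute into x ≡ 3 (mod 5): 8·t ≡ 3 − 1 = 2 (mod 5).
    Reduce coefficients mod 5: 3·t ≡ 2 (mod 5).
    The inverse of 3 mod 5 is 2 (since 3·2 = 6 = 1·5 + 1), so t ≡ 2·2 = 4 ≡ 4 (mod 5).
    Then x = 1 + 8·4 = 33, valid modulo lcm(8, 5) = 40: x ≡ 33 (mod 40).
  Combine with x ≡ 5 (mod 7): since gcd(40, 7) = 1, we get a unique residue mod 280.
    Write x = 33 + 40·t and substitute into x ≡ 5 (mod 7): 40·t ≡ 5 − 33 = -28 (mod 7).
    Reduce coefficients mod 7: 5·t ≡ 0 (mod 7).
    The inverse of 5 mod 7 is 3 (since 5·3 = 15 = 2·7 + 1), so t ≡ 3·0 = 0 ≡ 0 (mod 7).
    Then x = 33 + 40·0 = 33, valid modulo lcm(40, 7) = 280: x ≡ 33 (mod 280).
Verify: 33 mod 8 = 1 ✓, 33 mod 5 = 3 ✓, 33 mod 7 = 5 ✓.

x ≡ 33 (mod 280).


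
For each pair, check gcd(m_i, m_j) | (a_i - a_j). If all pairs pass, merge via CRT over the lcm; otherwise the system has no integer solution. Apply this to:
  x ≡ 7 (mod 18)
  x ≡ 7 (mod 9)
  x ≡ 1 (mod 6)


Moduli 18, 9, 6 are not pairwise coprime, so CRT works modulo lcm(m_i) when all pairwise compatibility conditions hold.
Pairwise compatibility: gcd(m_i, m_j) must divide a_i - a_j for every pair.
Merge one congruence at a time:
  Start: x ≡ 7 (mod 18).
  Combine with x ≡ 7 (mod 9): gcd(18, 9) = 9; 7 - 7 = 0, which IS divisible by 9, so compatible.
    Write x = 7 + 18·t and substitute into x ≡ 7 (mod 9): 18·t ≡ 7 − 7 = 0 (mod 9).
    Divide the congruence (and modulus) by g = 9: 2·t ≡ 0 (mod 1).
    Modulo 1 every t works; take t = 0.
    Then x = 7 + 18·0 = 7, valid modulo lcm(18, 9) = 18: x ≡ 7 (mod 18).
  Combine with x ≡ 1 (mod 6): gcd(18, 6) = 6; 1 - 7 = -6, which IS divisible by 6, so compatible.
    Write x = 7 + 18·t and substitute into x ≡ 1 (mod 6): 18·t ≡ 1 − 7 = -6 (mod 6).
    Divide the congruence (and modulus) by g = 6: 3·t ≡ -1 (mod 1).
    Modulo 1 every t works; take t = 0.
    Then x = 7 + 18·0 = 7, valid modulo lcm(18, 6) = 18: x ≡ 7 (mod 18).
Verify: 7 mod 18 = 7, 7 mod 9 = 7, 7 mod 6 = 1.

x ≡ 7 (mod 18).


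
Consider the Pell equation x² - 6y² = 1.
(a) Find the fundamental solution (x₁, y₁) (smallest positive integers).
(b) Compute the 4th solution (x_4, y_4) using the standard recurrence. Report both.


Step 1: Find the fundamental solution (x₁, y₁) of x² - 6y² = 1.
  Expand √6 as a continued fraction. a₀ = ⌊√6⌋ = 2; iterate m_{k+1} = d_k·a_k − m_k, d_{k+1} = (6 − m_{k+1}²)/d_k, a_{k+1} = ⌊(a₀ + m_{k+1})/d_{k+1}⌋ (starting m₀ = 0, d₀ = 1), with convergents p_k = a_k·p_{k-1} + p_{k-2}, q_k = a_k·q_{k-1} + q_{k-2} (p₋₁ = 1, q₋₁ = 0):
  k = 0: a₀ = 2; p₀/q₀ = 2/1; p₀² − 6·q₀² = 4 − 6 = -2.
  k = 1: m = 2, d = 2, a = ⌊(2 + 2)/2⌋ = 2; p/q = (2·2 + 1)/(2·1 + 0) = 5/2; p² − 6·q² = 25 − 24 = 1.
  The first convergent with p² − 6·q² = 1 gives the fundamental solution (x₁, y₁) = (5, 2).
Step 2: Apply the recurrence (x_{n+1}, y_{n+1}) = (x₁x_n + 6y₁y_n, x₁y_n + y₁x_n) repeatedly.
  From (x_1, y_1) = (5, 2): x_2 = 5·5 + 6·2·2 = 49; y_2 = 5·2 + 2·5 = 20.
  From (x_2, y_2) = (49, 20): x_3 = 5·49 + 6·2·20 = 485; y_3 = 5·20 + 2·49 = 198.
  From (x_3, y_3) = (485, 198): x_4 = 5·485 + 6·2·198 = 4801; y_4 = 5·198 + 2·485 = 1960.
Step 3: Verify x_4² - 6·y_4² = 23049601 - 23049600 = 1 (should be 1). ✓

(x_1, y_1) = (5, 2); (x_4, y_4) = (4801, 1960).


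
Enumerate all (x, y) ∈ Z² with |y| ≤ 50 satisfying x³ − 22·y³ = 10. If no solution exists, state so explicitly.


The equation is x³ - 22y³ = 10. For fixed y, x³ = 22·y³ + 10, so a solution requires the RHS to be a perfect cube.
Strategy: iterate y from -50 to 50, compute RHS = 22·y³ + 10, and check whether it is a (positive or negative) perfect cube.
Check small values of y:
  y = 0: RHS = 10 is not a perfect cube.
  y = 1: RHS = 32 is not a perfect cube.
  y = -1: RHS = -12 is not a perfect cube.
  y = 2: RHS = 186 is not a perfect cube.
  y = -2: RHS = -166 is not a perfect cube.
  y = 3: RHS = 604 is not a perfect cube.
  y = -3: RHS = -584 is not a perfect cube.
Continuing the search up to |y| = 50 finds no solutions either.
No (x, y) in the scanned range satisfies the equation.

No integer solutions with |y| ≤ 50.


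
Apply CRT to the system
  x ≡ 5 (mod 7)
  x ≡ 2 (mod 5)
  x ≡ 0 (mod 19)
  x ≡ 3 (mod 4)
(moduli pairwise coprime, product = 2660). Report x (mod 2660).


Product of moduli M = 7 · 5 · 19 · 4 = 2660.
Merge one congruence at a time:
  Start: x ≡ 5 (mod 7).
  Combine with x ≡ 2 (mod 5); new modulus lcm = 35.
    Write x = 5 + 7·t and substitute into x ≡ 2 (mod 5): 7·t ≡ 2 − 5 = -3 (mod 5).
    Reduce coefficients mod 5: 2·t ≡ 2 (mod 5).
    The inverse of 2 mod 5 is 3 (since 2·3 = 6 = 1·5 + 1), so t ≡ 3·2 = 6 ≡ 1 (mod 5).
    Then x = 5 + 7·1 = 12, valid modulo lcm(7, 5) = 35: x ≡ 12 (mod 35).
  Combine with x ≡ 0 (mod 19); new modulus lcm = 665.
    Write x = 12 + 35·t and substitute into x ≡ 0 (mod 19): 35·t ≡ 0 − 12 = -12 (mod 19).
    Reduce coefficients mod 19: 16·t ≡ 7 (mod 19).
    The inverse of 16 mod 19 is 6 (since 16·6 = 96 = 5·19 + 1), so t ≡ 6·7 = 42 ≡ 4 (mod 19).
    Then x = 12 + 35·4 = 152, valid modulo lcm(35, 19) = 665: x ≡ 152 (mod 665).
  Combine with x ≡ 3 (mod 4); new modulus lcm = 2660.
    Write x = 152 + 665·t and substitute into x ≡ 3 (mod 4): 665·t ≡ 3 − 152 = -149 (mod 4).
    Reduce coefficients mod 4: 1·t ≡ 3 (mod 4).
    So t ≡ 3 (mod 4).
    Then x = 152 + 665·3 = 2147, valid modulo lcm(665, 4) = 2660: x ≡ 2147 (mod 2660).
Verify against each original: 2147 mod 7 = 5, 2147 mod 5 = 2, 2147 mod 19 = 0, 2147 mod 4 = 3.

x ≡ 2147 (mod 2660).


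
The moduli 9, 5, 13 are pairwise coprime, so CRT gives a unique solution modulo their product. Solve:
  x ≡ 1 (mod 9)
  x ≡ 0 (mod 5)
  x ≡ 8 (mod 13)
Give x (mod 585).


Moduli 9, 5, 13 are pairwise coprime; by CRT there is a unique solution modulo M = 9 · 5 · 13 = 585.
Solve pairwise, accumulating the modulus:
  Start with x ≡ 1 (mod 9).
  Combine with x ≡ 0 (mod 5): since gcd(9, 5) = 1, we get a unique residue mod 45.
    Write x = 1 + 9·t and substitute into x ≡ 0 (mod 5): 9·t ≡ 0 − 1 = -1 (mod 5).
    Reduce coefficients mod 5: 4·t ≡ 4 (mod 5).
    The inverse of 4 mod 5 is 4 (since 4·4 = 16 = 3·5 + 1), so t ≡ 4·4 = 16 ≡ 1 (mod 5).
    Then x = 1 + 9·1 = 10, valid modulo lcm(9, 5) = 45: x ≡ 10 (mod 45).
  Combine with x ≡ 8 (mod 13): since gcd(45, 13) = 1, we get a unique residue mod 585.
    Write x = 10 + 45·t and substitute into x ≡ 8 (mod 13): 45·t ≡ 8 − 10 = -2 (mod 13).
    Reduce coefficients mod 13: 6·t ≡ 11 (mod 13).
    The inverse of 6 mod 13 is 11 (since 6·11 = 66 = 5·13 + 1), so t ≡ 11·11 = 121 ≡ 4 (mod 13).
    Then x = 10 + 45·4 = 190, valid modulo lcm(45, 13) = 585: x ≡ 190 (mod 585).
Verify: 190 mod 9 = 1 ✓, 190 mod 5 = 0 ✓, 190 mod 13 = 8 ✓.

x ≡ 190 (mod 585).


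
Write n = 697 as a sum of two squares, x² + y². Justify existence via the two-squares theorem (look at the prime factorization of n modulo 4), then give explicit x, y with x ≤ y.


Step 1: Factor n = 697 = 17 · 41.
Step 2: Check the mod-4 condition on each prime factor: 17 ≡ 1 (mod 4), exponent 1; 41 ≡ 1 (mod 4), exponent 1.
All primes ≡ 3 (mod 4) appear to even exponent (or don't appear), so by the two-squares theorem n IS expressible as a sum of two squares.
Step 3: Build a representation. Here n = 17 · 41 is a product of primes ≡ 1 (mod 4). Each prime p ≡ 1 (mod 4) is itself a sum of two squares; find a² by testing p − a² for a perfect square:
  17: 17 − 1² = 16 = 4² ⇒ 17 = 1² + 4².
  41: 41 − 1² = 40, 41 − 2² = 37, 41 − 3² = 32, 41 − 4² = 25 = 5² ⇒ 41 = 4² + 5².
  Combine using the Brahmagupta–Fibonacci identity (a² + b²)(c² + d²) = (ac − bd)² + (ad + bc)² = (ac + bd)² + (ad − bc)²:
  17 · 41 = 697: from (1² + 4²)(4² + 5²), take (1·4 − 4·5, 1·5 + 4·4) = (4 − 20, 5 + 16) = (-16, 21); dropping signs (only squares matter) gives (16, 21); check 16² + 21² = 256 + 441 = 697 ✓.
Step 4: Order so x ≤ y and verify: 16² + 21² = 256 + 441 = 697 = n. ✓

n = 697 = 16² + 21² (one valid representation with x ≤ y).


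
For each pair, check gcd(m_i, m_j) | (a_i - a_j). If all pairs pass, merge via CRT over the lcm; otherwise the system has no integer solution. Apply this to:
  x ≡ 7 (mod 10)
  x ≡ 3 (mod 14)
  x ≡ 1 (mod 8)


Moduli 10, 14, 8 are not pairwise coprime, so CRT works modulo lcm(m_i) when all pairwise compatibility conditions hold.
Pairwise compatibility: gcd(m_i, m_j) must divide a_i - a_j for every pair.
Merge one congruence at a time:
  Start: x ≡ 7 (mod 10).
  Combine with x ≡ 3 (mod 14): gcd(10, 14) = 2; 3 - 7 = -4, which IS divisible by 2, so compatible.
    Write x = 7 + 10·t and substitute into x ≡ 3 (mod 14): 10·t ≡ 3 − 7 = -4 (mod 14).
    Divide the congruence (and modulus) by g = 2: 5·t ≡ -2 (mod 7).
    Reduce coefficients mod 7: 5·t ≡ 5 (mod 7).
    The inverse of 5 mod 7 is 3 (since 5·3 = 15 = 2·7 + 1), so t ≡ 3·5 = 15 ≡ 1 (mod 7).
    Then x = 7 + 10·1 = 17, valid modulo lcm(10, 14) = 70: x ≡ 17 (mod 70).
  Combine with x ≡ 1 (mod 8): gcd(70, 8) = 2; 1 - 17 = -16, which IS divisible by 2, so compatible.
    Write x = 17 + 70·t and substitute into x ≡ 1 (mod 8): 70·t ≡ 1 − 17 = -16 (mod 8).
    Divide the congruence (and modulus) by g = 2: 35·t ≡ -8 (mod 4).
    Reduce coefficients mod 4: 3·t ≡ 0 (mod 4).
    The inverse of 3 mod 4 is 3 (since 3·3 = 9 = 2·4 + 1), so t ≡ 3·0 = 0 ≡ 0 (mod 4).
    Then x = 17 + 70·0 = 17, valid modulo lcm(70, 8) = 280: x ≡ 17 (mod 280).
Verify: 17 mod 10 = 7, 17 mod 14 = 3, 17 mod 8 = 1.

x ≡ 17 (mod 280).


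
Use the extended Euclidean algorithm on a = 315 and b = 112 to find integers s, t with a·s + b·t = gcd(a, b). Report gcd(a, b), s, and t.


Euclidean algorithm on (315, 112) — divide until remainder is 0:
  315 = 2 · 112 + 91
  112 = 1 · 91 + 21
  91 = 4 · 21 + 7
  21 = 3 · 7 + 0
gcd(315, 112) = 7.
Track Bezout coefficients alongside the remainders: start with r₀ = 315 = a·1 + b·0 (s = 1, t = 0) and r₁ = 112 = a·0 + b·1 (s = 0, t = 1); each new remainder r_{k+1} = r_{k-1} − q_k·r_k inherits s_{k+1} = s_{k-1} − q_k·s_k, t_{k+1} = t_{k-1} − q_k·t_k, so r_k = a·s_k + b·t_k at every step:
  q = 2: r = 91, s = 1 − 2·0 = 1, t = 0 − 2·1 = -2  (check: 315·1 + 112·(-2) = 91)
  q = 1: r = 21, s = 0 − 1·1 = -1, t = 1 − 1·(-2) = 3  (check: 315·(-1) + 112·3 = 21)
  q = 4: r = 7, s = 1 − 4·(-1) = 5, t = -2 − 4·3 = -14  (check: 315·5 + 112·(-14) = 7)
The row with r = 7 (the gcd) gives the Bezout coefficients s = 5, t = -14.
Result: 315 · (5) + 112 · (-14) = 7.

gcd(315, 112) = 7; s = 5, t = -14 (check: 315·5 + 112·(-14) = 7).


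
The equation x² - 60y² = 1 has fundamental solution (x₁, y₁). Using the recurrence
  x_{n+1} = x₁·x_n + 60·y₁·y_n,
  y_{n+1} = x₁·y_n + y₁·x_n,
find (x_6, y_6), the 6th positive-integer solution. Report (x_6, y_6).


Step 1: Find the fundamental solution (x₁, y₁) of x² - 60y² = 1.
  Expand √60 as a continued fraction. a₀ = ⌊√60⌋ = 7; iterate m_{k+1} = d_k·a_k − m_k, d_{k+1} = (60 − m_{k+1}²)/d_k, a_{k+1} = ⌊(a₀ + m_{k+1})/d_{k+1}⌋ (starting m₀ = 0, d₀ = 1), with convergents p_k = a_k·p_{k-1} + p_{k-2}, q_k = a_k·q_{k-1} + q_{k-2} (p₋₁ = 1, q₋₁ = 0):
  k = 0: a₀ = 7; p₀/q₀ = 7/1; p₀² − 60·q₀² = 49 − 60 = -11.
  k = 1: m = 7, d = 11, a = ⌊(7 + 7)/11⌋ = 1; p/q = (1·7 + 1)/(1·1 + 0) = 8/1; p² − 60·q² = 64 − 60 = 4.
  k = 2: m = 4, d = 4, a = ⌊(7 + 4)/4⌋ = 2; p/q = (2·8 + 7)/(2·1 + 1) = 23/3; p² − 60·q² = 529 − 540 = -11.
  k = 3: m = 4, d = 11, a = ⌊(7 + 4)/11⌋ = 1; p/q = (1·23 + 8)/(1·3 + 1) = 31/4; p² − 60·q² = 961 − 960 = 1.
  The first convergent with p² − 60·q² = 1 gives the fundamental solution (x₁, y₁) = (31, 4).
Step 2: Apply the recurrence (x_{n+1}, y_{n+1}) = (x₁x_n + 60y₁y_n, x₁y_n + y₁x_n) repeatedly.
  From (x_1, y_1) = (31, 4): x_2 = 31·31 + 60·4·4 = 1921; y_2 = 31·4 + 4·31 = 248.
  From (x_2, y_2) = (1921, 248): x_3 = 31·1921 + 60·4·248 = 119071; y_3 = 31·248 + 4·1921 = 15372.
  From (x_3, y_3) = (119071, 15372): x_4 = 31·119071 + 60·4·15372 = 7380481; y_4 = 31·15372 + 4·119071 = 952816.
  From (x_4, y_4) = (7380481, 952816): x_5 = 31·7380481 + 60·4·952816 = 457470751; y_5 = 31·952816 + 4·7380481 = 59059220.
  From (x_5, y_5) = (457470751, 59059220): x_6 = 31·457470751 + 60·4·59059220 = 28355806081; y_6 = 31·59059220 + 4·457470751 = 3660718824.
Step 3: Verify x_6² - 60·y_6² = 804051738503276578561 - 804051738503276578560 = 1 (should be 1). ✓

(x_1, y_1) = (31, 4); (x_6, y_6) = (28355806081, 3660718824).


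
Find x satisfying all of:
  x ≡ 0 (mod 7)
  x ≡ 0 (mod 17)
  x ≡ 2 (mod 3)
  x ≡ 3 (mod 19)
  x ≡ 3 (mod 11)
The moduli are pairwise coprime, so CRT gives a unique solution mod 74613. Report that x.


Product of moduli M = 7 · 17 · 3 · 19 · 11 = 74613.
Merge one congruence at a time:
  Start: x ≡ 0 (mod 7).
  Combine with x ≡ 0 (mod 17); new modulus lcm = 119.
    Write x = 0 + 7·t and substitute into x ≡ 0 (mod 17): 7·t ≡ 0 − 0 = 0 (mod 17).
    The inverse of 7 mod 17 is 5 (since 7·5 = 35 = 2·17 + 1), so t ≡ 5·0 = 0 ≡ 0 (mod 17).
    Then x = 0 + 7·0 = 0, valid modulo lcm(7, 17) = 119: x ≡ 0 (mod 119).
  Combine with x ≡ 2 (mod 3); new modulus lcm = 357.
    Write x = 0 + 119·t and substitute into x ≡ 2 (mod 3): 119·t ≡ 2 − 0 = 2 (mod 3).
    Reduce coefficients mod 3: 2·t ≡ 2 (mod 3).
    The inverse of 2 mod 3 is 2 (since 2·2 = 4 = 1·3 + 1), so t ≡ 2·2 = 4 ≡ 1 (mod 3).
    Then x = 0 + 119·1 = 119, valid modulo lcm(119, 3) = 357: x ≡ 119 (mod 357).
  Combine with x ≡ 3 (mod 19); new modulus lcm = 6783.
    Write x = 119 + 357·t and substitute into x ≡ 3 (mod 19): 357·t ≡ 3 − 119 = -116 (mod 19).
    Reduce coefficients mod 19: 15·t ≡ 17 (mod 19).
    The inverse of 15 mod 19 is 14 (since 15·14 = 210 = 11·19 + 1), so t ≡ 14·17 = 238 ≡ 10 (mod 19).
    Then x = 119 + 357·10 = 3689, valid modulo lcm(357, 19) = 6783: x ≡ 3689 (mod 6783).
  Combine with x ≡ 3 (mod 11); new modulus lcm = 74613.
    Write x = 3689 + 6783·t and substitute into x ≡ 3 (mod 11): 6783·t ≡ 3 − 3689 = -3686 (mod 11).
    Reduce coefficients mod 11: 7·t ≡ 10 (mod 11).
    The inverse of 7 mod 11 is 8 (since 7·8 = 56 = 5·11 + 1), so t ≡ 8·10 = 80 ≡ 3 (mod 11).
    Then x = 3689 + 6783·3 = 24038, valid modulo lcm(6783, 11) = 74613: x ≡ 24038 (mod 74613).
Verify against each original: 24038 mod 7 = 0, 24038 mod 17 = 0, 24038 mod 3 = 2, 24038 mod 19 = 3, 24038 mod 11 = 3.

x ≡ 24038 (mod 74613).


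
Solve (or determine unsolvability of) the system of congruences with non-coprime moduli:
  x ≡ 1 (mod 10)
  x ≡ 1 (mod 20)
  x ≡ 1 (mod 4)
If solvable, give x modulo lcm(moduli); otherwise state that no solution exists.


Moduli 10, 20, 4 are not pairwise coprime, so CRT works modulo lcm(m_i) when all pairwise compatibility conditions hold.
Pairwise compatibility: gcd(m_i, m_j) must divide a_i - a_j for every pair.
Merge one congruence at a time:
  Start: x ≡ 1 (mod 10).
  Combine with x ≡ 1 (mod 20): gcd(10, 20) = 10; 1 - 1 = 0, which IS divisible by 10, so compatible.
    Write x = 1 + 10·t and substitute into x ≡ 1 (mod 20): 10·t ≡ 1 − 1 = 0 (mod 20).
    Divide the congruence (and modulus) by g = 10: 1·t ≡ 0 (mod 2).
    So t ≡ 0 (mod 2).
    Then x = 1 + 10·0 = 1, valid modulo lcm(10, 20) = 20: x ≡ 1 (mod 20).
  Combine with x ≡ 1 (mod 4): gcd(20, 4) = 4; 1 - 1 = 0, which IS divisible by 4, so compatible.
    Write x = 1 + 20·t and substitute into x ≡ 1 (mod 4): 20·t ≡ 1 − 1 = 0 (mod 4).
    Divide the congruence (and modulus) by g = 4: 5·t ≡ 0 (mod 1).
    Modulo 1 every t works; take t = 0.
    Then x = 1 + 20·0 = 1, valid modulo lcm(20, 4) = 20: x ≡ 1 (mod 20).
Verify: 1 mod 10 = 1, 1 mod 20 = 1, 1 mod 4 = 1.

x ≡ 1 (mod 20).


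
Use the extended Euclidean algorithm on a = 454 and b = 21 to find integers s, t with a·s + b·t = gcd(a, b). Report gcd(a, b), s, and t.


Euclidean algorithm on (454, 21) — divide until remainder is 0:
  454 = 21 · 21 + 13
  21 = 1 · 13 + 8
  13 = 1 · 8 + 5
  8 = 1 · 5 + 3
  5 = 1 · 3 + 2
  3 = 1 · 2 + 1
  2 = 2 · 1 + 0
gcd(454, 21) = 1.
Track Bezout coefficients alongside the remainders: start with r₀ = 454 = a·1 + b·0 (s = 1, t = 0) and r₁ = 21 = a·0 + b·1 (s = 0, t = 1); each new remainder r_{k+1} = r_{k-1} − q_k·r_k inherits s_{k+1} = s_{k-1} − q_k·s_k, t_{k+1} = t_{k-1} − q_k·t_k, so r_k = a·s_k + b·t_k at every step:
  q = 21: r = 13, s = 1 − 21·0 = 1, t = 0 − 21·1 = -21  (check: 454·1 + 21·(-21) = 13)
  q = 1: r = 8, s = 0 − 1·1 = -1, t = 1 − 1·(-21) = 22  (check: 454·(-1) + 21·22 = 8)
  q = 1: r = 5, s = 1 − 1·(-1) = 2, t = -21 − 1·22 = -43  (check: 454·2 + 21·(-43) = 5)
  q = 1: r = 3, s = -1 − 1·2 = -3, t = 22 − 1·(-43) = 65  (check: 454·(-3) + 21·65 = 3)
  q = 1: r = 2, s = 2 − 1·(-3) = 5, t = -43 − 1·65 = -108  (check: 454·5 + 21·(-108) = 2)
  q = 1: r = 1, s = -3 − 1·5 = -8, t = 65 − 1·(-108) = 173  (check: 454·(-8) + 21·173 = 1)
The row with r = 1 (the gcd) gives the Bezout coefficients s = -8, t = 173.
Result: 454 · (-8) + 21 · (173) = 1.

gcd(454, 21) = 1; s = -8, t = 173 (check: 454·(-8) + 21·173 = 1).


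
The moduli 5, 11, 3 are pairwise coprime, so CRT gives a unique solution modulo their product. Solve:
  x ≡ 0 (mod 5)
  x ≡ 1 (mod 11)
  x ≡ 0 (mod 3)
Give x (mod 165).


Moduli 5, 11, 3 are pairwise coprime; by CRT there is a unique solution modulo M = 5 · 11 · 3 = 165.
Solve pairwise, accumulating the modulus:
  Start with x ≡ 0 (mod 5).
  Combine with x ≡ 1 (mod 11): since gcd(5, 11) = 1, we get a unique residue mod 55.
    Write x = 0 + 5·t and substitute into x ≡ 1 (mod 11): 5·t ≡ 1 − 0 = 1 (mod 11).
    The inverse of 5 mod 11 is 9 (since 5·9 = 45 = 4·11 + 1), so t ≡ 9·1 = 9 ≡ 9 (mod 11).
    Then x = 0 + 5·9 = 45, valid modulo lcm(5, 11) = 55: x ≡ 45 (mod 55).
  Combine with x ≡ 0 (mod 3): since gcd(55, 3) = 1, we get a unique residue mod 165.
    Write x = 45 + 55·t and substitute into x ≡ 0 (mod 3): 55·t ≡ 0 − 45 = -45 (mod 3).
    Reduce coefficients mod 3: 1·t ≡ 0 (mod 3).
    So t ≡ 0 (mod 3).
    Then x = 45 + 55·0 = 45, valid modulo lcm(55, 3) = 165: x ≡ 45 (mod 165).
Verify: 45 mod 5 = 0 ✓, 45 mod 11 = 1 ✓, 45 mod 3 = 0 ✓.

x ≡ 45 (mod 165).


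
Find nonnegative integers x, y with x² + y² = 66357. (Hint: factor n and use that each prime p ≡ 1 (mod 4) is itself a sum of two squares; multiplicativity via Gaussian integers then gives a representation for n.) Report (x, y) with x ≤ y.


Step 1: Factor n = 66357 = 3^2 · 73 · 101.
Step 2: Check the mod-4 condition on each prime factor: 3 ≡ 3 (mod 4), exponent 2 (must be even); 73 ≡ 1 (mod 4), exponent 1; 101 ≡ 1 (mod 4), exponent 1.
All primes ≡ 3 (mod 4) appear to even exponent (or don't appear), so by the two-squares theorem n IS expressible as a sum of two squares.
Step 3: Build a representation. Group n = k² · m with k = 3 and m = 73 · 101 = 7373 (a product of primes ≡ 1 (mod 4)); a representation of m scales to one of n via (k·x)² + (k·y)² = k²(x² + y²). Each prime p ≡ 1 (mod 4) is itself a sum of two squares; find a² by testing p − a² for a perfect square:
  73: 73 − 1² = 72, 73 − 2² = 69, 73 − 3² = 64 = 8² ⇒ 73 = 3² + 8².
  101: 101 − 1² = 100 = 10² ⇒ 101 = 1² + 10².
  Combine using the Brahmagupta–Fibonacci identity (a² + b²)(c² + d²) = (ac − bd)² + (ad + bc)² = (ac + bd)² + (ad − bc)²:
  73 · 101 = 7373: from (3² + 8²)(1² + 10²), take (3·1 − 8·10, 3·10 + 8·1) = (3 − 80, 30 + 8) = (-77, 38); dropping signs (only squares matter) gives (77, 38); check 77² + 38² = 5929 + 1444 = 7373 ✓.
  Scale by k = 3: (3·77, 3·38) = (231, 114).
Step 4: Order so x ≤ y and verify: 114² + 231² = 12996 + 53361 = 66357 = n. ✓

n = 66357 = 114² + 231² (one valid representation with x ≤ y).


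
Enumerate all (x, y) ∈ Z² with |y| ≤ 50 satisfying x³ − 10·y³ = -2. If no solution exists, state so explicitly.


The equation is x³ - 10y³ = -2. For fixed y, x³ = 10·y³ − 2, so a solution requires the RHS to be a perfect cube.
Strategy: iterate y from -50 to 50, compute RHS = 10·y³ − 2, and check whether it is a (positive or negative) perfect cube.
Check small values of y:
  y = 0: RHS = -2 is not a perfect cube.
  y = 1: RHS = 8 = (2)³ ⇒ x = 2 works.
  y = -1: RHS = -12 is not a perfect cube.
  y = 2: RHS = 78 is not a perfect cube.
  y = -2: RHS = -82 is not a perfect cube.
  y = 3: RHS = 268 is not a perfect cube.
  y = -3: RHS = -272 is not a perfect cube.
Continuing the search up to |y| = 50 finds no further solutions beyond those listed.
Collected solutions: (2, 1).

Solutions (with |y| ≤ 50): (2, 1).


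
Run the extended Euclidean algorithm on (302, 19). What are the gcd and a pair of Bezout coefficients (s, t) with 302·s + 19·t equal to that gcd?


Euclidean algorithm on (302, 19) — divide until remainder is 0:
  302 = 15 · 19 + 17
  19 = 1 · 17 + 2
  17 = 8 · 2 + 1
  2 = 2 · 1 + 0
gcd(302, 19) = 1.
Track Bezout coefficients alongside the remainders: start with r₀ = 302 = a·1 + b·0 (s = 1, t = 0) and r₁ = 19 = a·0 + b·1 (s = 0, t = 1); each new remainder r_{k+1} = r_{k-1} − q_k·r_k inherits s_{k+1} = s_{k-1} − q_k·s_k, t_{k+1} = t_{k-1} − q_k·t_k, so r_k = a·s_k + b·t_k at every step:
  q = 15: r = 17, s = 1 − 15·0 = 1, t = 0 − 15·1 = -15  (check: 302·1 + 19·(-15) = 17)
  q = 1: r = 2, s = 0 − 1·1 = -1, t = 1 − 1·(-15) = 16  (check: 302·(-1) + 19·16 = 2)
  q = 8: r = 1, s = 1 − 8·(-1) = 9, t = -15 − 8·16 = -143  (check: 302·9 + 19·(-143) = 1)
The row with r = 1 (the gcd) gives the Bezout coefficients s = 9, t = -143.
Result: 302 · (9) + 19 · (-143) = 1.

gcd(302, 19) = 1; s = 9, t = -143 (check: 302·9 + 19·(-143) = 1).


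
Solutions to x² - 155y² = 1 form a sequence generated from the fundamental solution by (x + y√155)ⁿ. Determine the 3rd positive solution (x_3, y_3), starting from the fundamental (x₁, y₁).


Step 1: Find the fundamental solution (x₁, y₁) of x² - 155y² = 1.
  Expand √155 as a continued fraction. a₀ = ⌊√155⌋ = 12; iterate m_{k+1} = d_k·a_k − m_k, d_{k+1} = (155 − m_{k+1}²)/d_k, a_{k+1} = ⌊(a₀ + m_{k+1})/d_{k+1}⌋ (starting m₀ = 0, d₀ = 1), with convergents p_k = a_k·p_{k-1} + p_{k-2}, q_k = a_k·q_{k-1} + q_{k-2} (p₋₁ = 1, q₋₁ = 0):
  k = 0: a₀ = 12; p₀/q₀ = 12/1; p₀² − 155·q₀² = 144 − 155 = -11.
  k = 1: m = 12, d = 11, a = ⌊(12 + 12)/11⌋ = 2; p/q = (2·12 + 1)/(2·1 + 0) = 25/2; p² − 155·q² = 625 − 620 = 5.
  k = 2: m = 10, d = 5, a = ⌊(12 + 10)/5⌋ = 4; p/q = (4·25 + 12)/(4·2 + 1) = 112/9; p² − 155·q² = 12544 − 12555 = -11.
  k = 3: m = 10, d = 11, a = ⌊(12 + 10)/11⌋ = 2; p/q = (2·112 + 25)/(2·9 + 2) = 249/20; p² − 155·q² = 62001 − 62000 = 1.
  The first convergent with p² − 155·q² = 1 gives the fundamental solution (x₁, y₁) = (249, 20).
Step 2: Apply the recurrence (x_{n+1}, y_{n+1}) = (x₁x_n + 155y₁y_n, x₁y_n + y₁x_n) repeatedly.
  From (x_1, y_1) = (249, 20): x_2 = 249·249 + 155·20·20 = 124001; y_2 = 249·20 + 20·249 = 9960.
  From (x_2, y_2) = (124001, 9960): x_3 = 249·124001 + 155·20·9960 = 61752249; y_3 = 249·9960 + 20·124001 = 4960060.
Step 3: Verify x_3² - 155·y_3² = 3813340256558001 - 3813340256558000 = 1 (should be 1). ✓

(x_1, y_1) = (249, 20); (x_3, y_3) = (61752249, 4960060).


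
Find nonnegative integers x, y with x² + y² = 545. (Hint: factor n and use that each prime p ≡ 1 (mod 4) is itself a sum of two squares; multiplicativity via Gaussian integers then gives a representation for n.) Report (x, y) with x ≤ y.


Step 1: Factor n = 545 = 5 · 109.
Step 2: Check the mod-4 condition on each prime factor: 5 ≡ 1 (mod 4), exponent 1; 109 ≡ 1 (mod 4), exponent 1.
All primes ≡ 3 (mod 4) appear to even exponent (or don't appear), so by the two-squares theorem n IS expressible as a sum of two squares.
Step 3: Build a representation. Here n = 5 · 109 is a product of primes ≡ 1 (mod 4). Each prime p ≡ 1 (mod 4) is itself a sum of two squares; find a² by testing p − a² for a perfect square:
  5: 5 − 1² = 4 = 2² ⇒ 5 = 1² + 2².
  109: 109 − 1² = 108, 109 − 2² = 105, 109 − 3² = 100 = 10² ⇒ 109 = 3² + 10².
  Combine using the Brahmagupta–Fibonacci identity (a² + b²)(c² + d²) = (ac − bd)² + (ad + bc)² = (ac + bd)² + (ad − bc)²:
  5 · 109 = 545: from (1² + 2²)(3² + 10²), take (1·3 − 2·10, 1·10 + 2·3) = (3 − 20, 10 + 6) = (-17, 16); dropping signs (only squares matter) gives (17, 16); check 17² + 16² = 289 + 256 = 545 ✓.
Step 4: Order so x ≤ y and verify: 16² + 17² = 256 + 289 = 545 = n. ✓

n = 545 = 16² + 17² (one valid representation with x ≤ y).


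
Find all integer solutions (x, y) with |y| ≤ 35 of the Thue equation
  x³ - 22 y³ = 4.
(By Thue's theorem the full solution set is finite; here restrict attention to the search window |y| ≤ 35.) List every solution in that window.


The equation is x³ - 22y³ = 4. For fixed y, x³ = 22·y³ + 4, so a solution requires the RHS to be a perfect cube.
Strategy: iterate y from -35 to 35, compute RHS = 22·y³ + 4, and check whether it is a (positive or negative) perfect cube.
Check small values of y:
  y = 0: RHS = 4 is not a perfect cube.
  y = 1: RHS = 26 is not a perfect cube.
  y = -1: RHS = -18 is not a perfect cube.
  y = 2: RHS = 180 is not a perfect cube.
  y = -2: RHS = -172 is not a perfect cube.
  y = 3: RHS = 598 is not a perfect cube.
  y = -3: RHS = -590 is not a perfect cube.
Continuing the search up to |y| = 35 finds no solutions either.
No (x, y) in the scanned range satisfies the equation.

No integer solutions with |y| ≤ 35.


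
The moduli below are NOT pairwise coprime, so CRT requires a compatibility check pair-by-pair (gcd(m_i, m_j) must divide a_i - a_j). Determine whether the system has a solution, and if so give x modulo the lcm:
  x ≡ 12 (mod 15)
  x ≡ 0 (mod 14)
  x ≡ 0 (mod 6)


Moduli 15, 14, 6 are not pairwise coprime, so CRT works modulo lcm(m_i) when all pairwise compatibility conditions hold.
Pairwise compatibility: gcd(m_i, m_j) must divide a_i - a_j for every pair.
Merge one congruence at a time:
  Start: x ≡ 12 (mod 15).
  Combine with x ≡ 0 (mod 14): gcd(15, 14) = 1; 0 - 12 = -12, which IS divisible by 1, so compatible.
    Write x = 12 + 15·t and substitute into x ≡ 0 (mod 14): 15·t ≡ 0 − 12 = -12 (mod 14).
    Reduce coefficients mod 14: 1·t ≡ 2 (mod 14).
    So t ≡ 2 (mod 14).
    Then x = 12 + 15·2 = 42, valid modulo lcm(15, 14) = 210: x ≡ 42 (mod 210).
  Combine with x ≡ 0 (mod 6): gcd(210, 6) = 6; 0 - 42 = -42, which IS divisible by 6, so compatible.
    Write x = 42 + 210·t and substitute into x ≡ 0 (mod 6): 210·t ≡ 0 − 42 = -42 (mod 6).
    Divide the congruence (and modulus) by g = 6: 35·t ≡ -7 (mod 1).
    Modulo 1 every t works; take t = 0.
    Then x = 42 + 210·0 = 42, valid modulo lcm(210, 6) = 210: x ≡ 42 (mod 210).
Verify: 42 mod 15 = 12, 42 mod 14 = 0, 42 mod 6 = 0.

x ≡ 42 (mod 210).


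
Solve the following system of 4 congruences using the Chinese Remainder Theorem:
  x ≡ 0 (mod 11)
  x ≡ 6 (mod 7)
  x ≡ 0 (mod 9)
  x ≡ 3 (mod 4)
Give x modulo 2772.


Product of moduli M = 11 · 7 · 9 · 4 = 2772.
Merge one congruence at a time:
  Start: x ≡ 0 (mod 11).
  Combine with x ≡ 6 (mod 7); new modulus lcm = 77.
    Write x = 0 + 11·t and substitute into x ≡ 6 (mod 7): 11·t ≡ 6 − 0 = 6 (mod 7).
    Reduce coefficients mod 7: 4·t ≡ 6 (mod 7).
    The inverse of 4 mod 7 is 2 (since 4·2 = 8 = 1·7 + 1), so t ≡ 2·6 = 12 ≡ 5 (mod 7).
    Then x = 0 + 11·5 = 55, valid modulo lcm(11, 7) = 77: x ≡ 55 (mod 77).
  Combine with x ≡ 0 (mod 9); new modulus lcm = 693.
    Write x = 55 + 77·t and substitute into x ≡ 0 (mod 9): 77·t ≡ 0 − 55 = -55 (mod 9).
    Reduce coefficients mod 9: 5·t ≡ 8 (mod 9).
    The inverse of 5 mod 9 is 2 (since 5·2 = 10 = 1·9 + 1), so t ≡ 2·8 = 16 ≡ 7 (mod 9).
    Then x = 55 + 77·7 = 594, valid modulo lcm(77, 9) = 693: x ≡ 594 (mod 693).
  Combine with x ≡ 3 (mod 4); new modulus lcm = 2772.
    Write x = 594 + 693·t and substitute into x ≡ 3 (mod 4): 693·t ≡ 3 − 594 = -591 (mod 4).
    Reduce coefficients mod 4: 1·t ≡ 1 (mod 4).
    So t ≡ 1 (mod 4).
    Then x = 594 + 693·1 = 1287, valid modulo lcm(693, 4) = 2772: x ≡ 1287 (mod 2772).
Verify against each original: 1287 mod 11 = 0, 1287 mod 7 = 6, 1287 mod 9 = 0, 1287 mod 4 = 3.

x ≡ 1287 (mod 2772).


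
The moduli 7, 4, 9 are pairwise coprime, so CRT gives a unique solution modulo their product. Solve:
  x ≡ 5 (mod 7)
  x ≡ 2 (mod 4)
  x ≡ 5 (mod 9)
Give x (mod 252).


Moduli 7, 4, 9 are pairwise coprime; by CRT there is a unique solution modulo M = 7 · 4 · 9 = 252.
Solve pairwise, accumulating the modulus:
  Start with x ≡ 5 (mod 7).
  Combine with x ≡ 2 (mod 4): since gcd(7, 4) = 1, we get a unique residue mod 28.
    Write x = 5 + 7·t and substitute into x ≡ 2 (mod 4): 7·t ≡ 2 − 5 = -3 (mod 4).
    Reduce coefficients mod 4: 3·t ≡ 1 (mod 4).
    The inverse of 3 mod 4 is 3 (since 3·3 = 9 = 2·4 + 1), so t ≡ 3·1 = 3 ≡ 3 (mod 4).
    Then x = 5 + 7·3 = 26, valid modulo lcm(7, 4) = 28: x ≡ 26 (mod 28).
  Combine with x ≡ 5 (mod 9): since gcd(28, 9) = 1, we get a unique residue mod 252.
    Write x = 26 + 28·t and substitute into x ≡ 5 (mod 9): 28·t ≡ 5 − 26 = -21 (mod 9).
    Reduce coefficients mod 9: 1·t ≡ 6 (mod 9).
    So t ≡ 6 (mod 9).
    Then x = 26 + 28·6 = 194, valid modulo lcm(28, 9) = 252: x ≡ 194 (mod 252).
Verify: 194 mod 7 = 5 ✓, 194 mod 4 = 2 ✓, 194 mod 9 = 5 ✓.

x ≡ 194 (mod 252).


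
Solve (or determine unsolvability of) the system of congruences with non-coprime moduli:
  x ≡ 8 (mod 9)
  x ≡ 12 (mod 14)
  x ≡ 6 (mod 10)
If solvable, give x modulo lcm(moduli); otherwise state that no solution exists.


Moduli 9, 14, 10 are not pairwise coprime, so CRT works modulo lcm(m_i) when all pairwise compatibility conditions hold.
Pairwise compatibility: gcd(m_i, m_j) must divide a_i - a_j for every pair.
Merge one congruence at a time:
  Start: x ≡ 8 (mod 9).
  Combine with x ≡ 12 (mod 14): gcd(9, 14) = 1; 12 - 8 = 4, which IS divisible by 1, so compatible.
    Write x = 8 + 9·t and substitute into x ≡ 12 (mod 14): 9·t ≡ 12 − 8 = 4 (mod 14).
    The inverse of 9 mod 14 is 11 (since 9·11 = 99 = 7·14 + 1), so t ≡ 11·4 = 44 ≡ 2 (mod 14).
    Then x = 8 + 9·2 = 26, valid modulo lcm(9, 14) = 126: x ≡ 26 (mod 126).
  Combine with x ≡ 6 (mod 10): gcd(126, 10) = 2; 6 - 26 = -20, which IS divisible by 2, so compatible.
    Write x = 26 + 126·t and substitute into x ≡ 6 (mod 10): 126·t ≡ 6 − 26 = -20 (mod 10).
    Divide the congruence (and modulus) by g = 2: 63·t ≡ -10 (mod 5).
    Reduce coefficients mod 5: 3·t ≡ 0 (mod 5).
    The inverse of 3 mod 5 is 2 (since 3·2 = 6 = 1·5 + 1), so t ≡ 2·0 = 0 ≡ 0 (mod 5).
    Then x = 26 + 126·0 = 26, valid modulo lcm(126, 10) = 630: x ≡ 26 (mod 630).
Verify: 26 mod 9 = 8, 26 mod 14 = 12, 26 mod 10 = 6.

x ≡ 26 (mod 630).


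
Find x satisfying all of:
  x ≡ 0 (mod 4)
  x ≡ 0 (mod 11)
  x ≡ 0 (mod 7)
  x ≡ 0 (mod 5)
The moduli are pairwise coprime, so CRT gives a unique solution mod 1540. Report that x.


Product of moduli M = 4 · 11 · 7 · 5 = 1540.
Merge one congruence at a time:
  Start: x ≡ 0 (mod 4).
  Combine with x ≡ 0 (mod 11); new modulus lcm = 44.
    Write x = 0 + 4·t and substitute into x ≡ 0 (mod 11): 4·t ≡ 0 − 0 = 0 (mod 11).
    The inverse of 4 mod 11 is 3 (since 4·3 = 12 = 1·11 + 1), so t ≡ 3·0 = 0 ≡ 0 (mod 11).
    Then x = 0 + 4·0 = 0, valid modulo lcm(4, 11) = 44: x ≡ 0 (mod 44).
  Combine with x ≡ 0 (mod 7); new modulus lcm = 308.
    Write x = 0 + 44·t and substitute into x ≡ 0 (mod 7): 44·t ≡ 0 − 0 = 0 (mod 7).
    Reduce coefficients mod 7: 2·t ≡ 0 (mod 7).
    The inverse of 2 mod 7 is 4 (since 2·4 = 8 = 1·7 + 1), so t ≡ 4·0 = 0 ≡ 0 (mod 7).
    Then x = 0 + 44·0 = 0, valid modulo lcm(44, 7) = 308: x ≡ 0 (mod 308).
  Combine with x ≡ 0 (mod 5); new modulus lcm = 1540.
    Write x = 0 + 308·t and substitute into x ≡ 0 (mod 5): 308·t ≡ 0 − 0 = 0 (mod 5).
    Reduce coefficients mod 5: 3·t ≡ 0 (mod 5).
    The inverse of 3 mod 5 is 2 (since 3·2 = 6 = 1·5 + 1), so t ≡ 2·0 = 0 ≡ 0 (mod 5).
    Then x = 0 + 308·0 = 0, valid modulo lcm(308, 5) = 1540: x ≡ 0 (mod 1540).
Verify against each original: 0 mod 4 = 0, 0 mod 11 = 0, 0 mod 7 = 0, 0 mod 5 = 0.

x ≡ 0 (mod 1540).


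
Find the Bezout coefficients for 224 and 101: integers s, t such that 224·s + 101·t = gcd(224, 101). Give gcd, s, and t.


Euclidean algorithm on (224, 101) — divide until remainder is 0:
  224 = 2 · 101 + 22
  101 = 4 · 22 + 13
  22 = 1 · 13 + 9
  13 = 1 · 9 + 4
  9 = 2 · 4 + 1
  4 = 4 · 1 + 0
gcd(224, 101) = 1.
Track Bezout coefficients alongside the remainders: start with r₀ = 224 = a·1 + b·0 (s = 1, t = 0) and r₁ = 101 = a·0 + b·1 (s = 0, t = 1); each new remainder r_{k+1} = r_{k-1} − q_k·r_k inherits s_{k+1} = s_{k-1} − q_k·s_k, t_{k+1} = t_{k-1} − q_k·t_k, so r_k = a·s_k + b·t_k at every step:
  q = 2: r = 22, s = 1 − 2·0 = 1, t = 0 − 2·1 = -2  (check: 224·1 + 101·(-2) = 22)
  q = 4: r = 13, s = 0 − 4·1 = -4, t = 1 − 4·(-2) = 9  (check: 224·(-4) + 101·9 = 13)
  q = 1: r = 9, s = 1 − 1·(-4) = 5, t = -2 − 1·9 = -11  (check: 224·5 + 101·(-11) = 9)
  q = 1: r = 4, s = -4 − 1·5 = -9, t = 9 − 1·(-11) = 20  (check: 224·(-9) + 101·20 = 4)
  q = 2: r = 1, s = 5 − 2·(-9) = 23, t = -11 − 2·20 = -51  (check: 224·23 + 101·(-51) = 1)
The row with r = 1 (the gcd) gives the Bezout coefficients s = 23, t = -51.
Result: 224 · (23) + 101 · (-51) = 1.

gcd(224, 101) = 1; s = 23, t = -51 (check: 224·23 + 101·(-51) = 1).


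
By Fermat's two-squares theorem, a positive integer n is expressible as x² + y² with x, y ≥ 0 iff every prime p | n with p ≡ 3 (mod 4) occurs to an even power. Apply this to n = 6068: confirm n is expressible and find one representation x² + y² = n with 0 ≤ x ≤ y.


Step 1: Factor n = 6068 = 2^2 · 37 · 41.
Step 2: Check the mod-4 condition on each prime factor: 2 = 2 (special); 37 ≡ 1 (mod 4), exponent 1; 41 ≡ 1 (mod 4), exponent 1.
All primes ≡ 3 (mod 4) appear to even exponent (or don't appear), so by the two-squares theorem n IS expressible as a sum of two squares.
Step 3: Build a representation. Group n = k² · m with k = 2 and m = 37 · 41 = 1517 (a product of primes ≡ 1 (mod 4)); a representation of m scales to one of n via (k·x)² + (k·y)² = k²(x² + y²). Each prime p ≡ 1 (mod 4) is itself a sum of two squares; find a² by testing p − a² for a perfect square:
  37: 37 − 1² = 36 = 6² ⇒ 37 = 1² + 6².
  41: 41 − 1² = 40, 41 − 2² = 37, 41 − 3² = 32, 41 − 4² = 25 = 5² ⇒ 41 = 4² + 5².
  Combine using the Brahmagupta–Fibonacci identity (a² + b²)(c² + d²) = (ac − bd)² + (ad + bc)² = (ac + bd)² + (ad − bc)²:
  37 · 41 = 1517: from (1² + 6²)(4² + 5²), take (1·4 − 6·5, 1·5 + 6·4) = (4 − 30, 5 + 24) = (-26, 29); dropping signs (only squares matter) gives (26, 29); check 26² + 29² = 676 + 841 = 1517 ✓.
  Scale by k = 2: (2·26, 2·29) = (52, 58).
Step 4: Order so x ≤ y and verify: 52² + 58² = 2704 + 3364 = 6068 = n. ✓

n = 6068 = 52² + 58² (one valid representation with x ≤ y).
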